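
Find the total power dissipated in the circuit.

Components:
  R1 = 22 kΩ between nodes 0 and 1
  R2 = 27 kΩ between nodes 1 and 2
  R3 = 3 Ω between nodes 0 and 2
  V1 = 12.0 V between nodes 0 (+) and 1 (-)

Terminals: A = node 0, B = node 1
Nodal analysis, taking node 1 as the 0 V reference.
Source V1 fixes V_0 = 12 V.
KCL at each unknown node (sum of currents leaving = 0; resistances in Ω):
  Node 2: (V_2 - 0)/27000 + (V_2 - 12)/3 = 0
Collecting terms: 0.3334 × V_2 = 4  =>  V_2 = 12 V
Power in each resistor, P = (ΔV)²/R:
  P_R1 = (12 - 0)²/22000 = 0.006545 W
  P_R2 = (0 - 12)²/27000 = 0.005332 W
  P_R3 = (12 - 12)²/3 = 0.0000005925 W
P_total = P_R1 + P_R2 + P_R3 = 0.01188 W

Final answer: 0.01188 W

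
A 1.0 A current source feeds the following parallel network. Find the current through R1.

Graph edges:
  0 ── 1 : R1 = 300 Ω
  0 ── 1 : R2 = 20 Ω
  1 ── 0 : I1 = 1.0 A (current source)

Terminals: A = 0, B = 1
All resistors sit directly between nodes 0 and 1, so they are in parallel and share one voltage V; the full source current 1 A splits among them.
1/R_par = 1/300 + 1/20 = 0.05333 S  =>  R_par = 18.75 Ω
V = I × R_par = 1 × 18.75 = 18.75 V
I_R1 = V/R1 = 18.75/300 = 0.0625 A

Final answer: 0.0625 A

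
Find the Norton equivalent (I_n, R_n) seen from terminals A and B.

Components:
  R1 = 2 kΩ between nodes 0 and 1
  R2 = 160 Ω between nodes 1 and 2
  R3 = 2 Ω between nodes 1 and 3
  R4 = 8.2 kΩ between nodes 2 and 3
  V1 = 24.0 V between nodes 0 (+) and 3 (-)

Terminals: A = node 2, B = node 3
Find the Thévenin equivalent first; then I_n = V_th/R_th and R_n = R_th.
Step 1 — V_th is the open-circuit voltage V_A - V_B (nothing connected across the terminals).
Nodal analysis, taking node 3 as the 0 V reference.
Source V1 fixes V_0 = 24 V.
KCL at each unknown node (sum of currents leaving = 0; resistances in Ω):
  Node 1: (V_1 - 24)/2000 + (V_1 - V_2)/160 + (V_1 - 0)/2 = 0
  Node 2: (V_2 - V_1)/160 + (V_2 - 0)/8200 = 0
Collecting terms (coefficients in siemens):
  0.5068·V_1 - 0.00625·V_2 = 0.012
  0.006372·V_2 - 0.00625·V_1 = 0
Determinant D = (0.5068)(0.006372) - (-0.00625)(-0.00625) = 0.00319
V_1 = [(0.012)(0.006372) - (-0.00625)(0)]/D = 0.02397 V
V_2 = [(0.5068)(0) - (0.012)(-0.00625)]/D = 0.02351 V
V_th = V_2 - V_3 = 0.02351 - 0 = 0.02351 V
Step 2 — R_th: zero the source — replace V1 by a short circuit (node 3 merges into node 0) — and find the resistance seen between A (node 2) and B (node 0).
Reduce the network between node 2 (A) and node 0 (B) by series/parallel combination:
  Rp1 = R1 ‖ R3 (parallel, both between nodes 0 and 1) = 1/(1/2000 + 1/2) = 1.998 Ω
  Rs1 = R2 + Rp1 (series, joined only at node 1) = 160 + 1.998 = 162 Ω
  Rp2 = R4 ‖ Rs1 (parallel, both between nodes 0 and 2) = 1/(1/8200 + 1/162) = 158.9 Ω
R_th = 158.9 Ω
I_n = V_th/R_th = 0.02351/158.9 = 0.000148 A, and R_n = R_th = 158.9 Ω

Final answer: I_n = 0.000148 A, R_n = 158.9 Ω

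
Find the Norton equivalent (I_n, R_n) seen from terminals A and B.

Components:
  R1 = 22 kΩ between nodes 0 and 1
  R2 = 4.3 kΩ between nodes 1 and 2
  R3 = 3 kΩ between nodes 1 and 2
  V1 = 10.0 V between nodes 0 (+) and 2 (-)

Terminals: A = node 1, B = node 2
Find the Thévenin equivalent first; then I_n = V_th/R_th and R_n = R_th.
Step 1 — V_th is the open-circuit voltage V_A - V_B (nothing connected across the terminals).
Nodal analysis, taking node 2 as the 0 V reference.
Source V1 fixes V_0 = 10 V.
KCL at each unknown node (sum of currents leaving = 0; resistances in Ω):
  Node 1: (V_1 - 10)/22000 + (V_1 - 0)/4300 + (V_1 - 0)/3000 = 0
Collecting terms: 0.0006113 × V_1 = 0.0004545  =>  V_1 = 0.7435 V
V_th = V_1 - V_2 = 0.7435 - 0 = 0.7435 V
Step 2 — R_th: zero the source — replace V1 by a short circuit (node 2 merges into node 0) — and find the resistance seen between A (node 1) and B (node 0).
Reduce the network between node 1 (A) and node 0 (B) by series/parallel combination:
  Rp1 = R1 ‖ R2 ‖ R3 (parallel, all between nodes 0 and 1) = 1/(1/22000 + 1/4300 + 1/3000) = 1636 Ω
R_th = 1.636 kΩ
I_n = V_th/R_th = 0.7435/1636 = 0.0004545 A, and R_n = R_th = 1.636 kΩ

Final answer: I_n = 0.0004545 A, R_n = 1.636 kΩ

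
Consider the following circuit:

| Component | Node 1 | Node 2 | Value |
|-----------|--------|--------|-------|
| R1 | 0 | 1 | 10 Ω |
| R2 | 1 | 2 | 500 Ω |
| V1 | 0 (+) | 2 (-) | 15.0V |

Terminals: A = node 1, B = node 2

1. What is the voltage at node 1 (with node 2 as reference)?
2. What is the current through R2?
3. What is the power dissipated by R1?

Nodal analysis, taking node 2 as the 0 V reference.
Source V1 fixes V_0 = 15 V.
KCL at each unknown node (sum of currents leaving = 0; resistances in Ω):
  Node 1: (V_1 - 15)/10 + (V_1 - 0)/500 = 0
Collecting terms: 0.102 × V_1 = 1.5  =>  V_1 = 14.71 V
Part 1:
  Read off the nodal solution: V_1 = 14.71 V
Part 2:
  I_R2 = (V_1 - V_2)/R2 = (14.71 - 0)/500 = 0.02941 A
  Magnitude: I_R2 = 0.02941 A
Part 3:
  I_R1 = (V_0 - V_1)/R1 = (15 - 14.71)/10 = 0.02941 A
  P_R1 = I_R1² × R1 = (0.02941)² × 10 = 0.008651 W

Final answers:
1. V_1 = 14.71 V
2. I_R2 = 0.02941 A
3. P_R1 = 0.008651 W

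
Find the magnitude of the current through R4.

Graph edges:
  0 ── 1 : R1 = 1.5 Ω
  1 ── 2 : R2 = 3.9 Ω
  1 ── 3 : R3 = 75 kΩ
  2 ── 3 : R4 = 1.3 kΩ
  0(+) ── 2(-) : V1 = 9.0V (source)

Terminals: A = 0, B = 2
Nodal analysis, taking node 2 as the 0 V reference.
Source V1 fixes V_0 = 9 V.
KCL at each unknown node (sum of currents leaving = 0; resistances in Ω):
  Node 1: (V_1 - 9)/1.5 + (V_1 - 0)/3.9 + (V_1 - V_3)/75000 = 0
  Node 3: (V_3 - V_1)/75000 + (V_3 - 0)/1300 = 0
Collecting terms (coefficients in siemens):
  0.9231·V_1 - 0.00001333·V_3 = 6
  0.0007826·V_3 - 0.00001333·V_1 = 0
Determinant D = (0.9231)(0.0007826) - (-0.00001333)(-0.00001333) = 0.0007224
V_1 = [(6)(0.0007826) - (-0.00001333)(0)]/D = 6.5 V
V_3 = [(0.9231)(0) - (6)(-0.00001333)]/D = 0.1107 V
I_R4 = (V_2 - V_3)/R4 = (0 - 0.1107)/1300 = -0.00008519 A
|I_R4| = 0.00008519 A

Final answer: |I_R4| = 8.519e-05 A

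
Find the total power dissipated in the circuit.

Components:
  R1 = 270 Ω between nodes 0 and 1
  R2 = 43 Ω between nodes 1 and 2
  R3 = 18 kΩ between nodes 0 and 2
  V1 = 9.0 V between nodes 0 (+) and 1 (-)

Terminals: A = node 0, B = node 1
Nodal analysis, taking node 1 as the 0 V reference.
Source V1 fixes V_0 = 9 V.
KCL at each unknown node (sum of currents leaving = 0; resistances in Ω):
  Node 2: (V_2 - 0)/43 + (V_2 - 9)/18000 = 0
Collecting terms: 0.02331 × V_2 = 0.0005  =>  V_2 = 0.02145 V
Power in each resistor, P = (ΔV)²/R:
  P_R1 = (9 - 0)²/270 = 0.3 W
  P_R2 = (0 - 0.02145)²/43 = 0.0000107 W
  P_R3 = (9 - 0.02145)²/18000 = 0.004479 W
P_total = P_R1 + P_R2 + P_R3 = 0.3045 W

Final answer: 0.3045 W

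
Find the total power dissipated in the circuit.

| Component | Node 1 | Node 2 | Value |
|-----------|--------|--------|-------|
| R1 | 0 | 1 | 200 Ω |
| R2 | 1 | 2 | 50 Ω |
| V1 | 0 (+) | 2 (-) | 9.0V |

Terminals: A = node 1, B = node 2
Nodal analysis, taking node 2 as the 0 V reference.
Source V1 fixes V_0 = 9 V.
KCL at each unknown node (sum of currents leaving = 0; resistances in Ω):
  Node 1: (V_1 - 9)/200 + (V_1 - 0)/50 = 0
Collecting terms: 0.025 × V_1 = 0.045  =>  V_1 = 1.8 V
Power in each resistor, P = (ΔV)²/R:
  P_R1 = (9 - 1.8)²/200 = 0.2592 W
  P_R2 = (1.8 - 0)²/50 = 0.0648 W
P_total = P_R1 + P_R2 = 0.324 W

Final answer: 0.324 W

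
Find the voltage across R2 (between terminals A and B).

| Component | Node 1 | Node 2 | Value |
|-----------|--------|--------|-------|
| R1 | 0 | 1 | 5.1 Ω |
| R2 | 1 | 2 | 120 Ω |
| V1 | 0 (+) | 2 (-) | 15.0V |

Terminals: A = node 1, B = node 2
R1 and R2 are in series across V1 (node 0 → node 1 → node 2), and the output A–B is taken across R2, so this is a voltage divider.
Series current: I = V1/(R1 + R2) = 15/(5.1 + 120) = 15/125.1 = 0.1199 A
V_R2 = I × R2 = V1 × R2/(R1 + R2) = 15 × 120/125.1 = 14.39 V

Final answer: 14.39 V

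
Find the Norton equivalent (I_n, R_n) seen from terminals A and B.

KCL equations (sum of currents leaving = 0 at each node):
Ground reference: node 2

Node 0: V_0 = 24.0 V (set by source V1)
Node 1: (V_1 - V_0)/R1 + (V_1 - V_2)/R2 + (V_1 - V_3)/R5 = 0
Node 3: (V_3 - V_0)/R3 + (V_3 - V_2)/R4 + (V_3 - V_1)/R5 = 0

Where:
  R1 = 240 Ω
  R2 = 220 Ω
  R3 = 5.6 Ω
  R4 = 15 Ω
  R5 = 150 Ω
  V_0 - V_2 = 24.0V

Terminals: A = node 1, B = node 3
Find the Thévenin equivalent first; then I_n = V_th/R_th and R_n = R_th.
Step 1 — V_th is the open-circuit voltage V_A - V_B (nothing connected across the terminals).
Nodal analysis, taking node 2 as the 0 V reference.
Source V1 fixes V_0 = 24 V.
KCL at each unknown node (sum of currents leaving = 0; resistances in Ω):
  Node 1: (V_1 - 24)/240 + (V_1 - 0)/220 + (V_1 - V_3)/150 = 0
  Node 3: (V_3 - 24)/5.6 + (V_3 - 0)/15 + (V_3 - V_1)/150 = 0
Collecting terms (coefficients in siemens):
  0.01538·V_1 - 0.006667·V_3 = 0.1
  0.2519·V_3 - 0.006667·V_1 = 4.286
Determinant D = (0.01538)(0.2519) - (-0.006667)(-0.006667) = 0.00383
V_1 = [(0.1)(0.2519) - (-0.006667)(4.286)]/D = 14.04 V
V_3 = [(0.01538)(4.286) - (0.1)(-0.006667)]/D = 17.38 V
V_th = V_1 - V_3 = 14.04 - 17.38 = -3.346 V
Step 2 — R_th: zero the source — replace V1 by a short circuit (node 2 merges into node 0) — and find the resistance seen between A (node 1) and B (node 3).
Reduce the network between node 1 (A) and node 3 (B) by series/parallel combination:
  Rp1 = R1 ‖ R2 (parallel, both between nodes 0 and 1) = 1/(1/240 + 1/220) = 114.8 Ω
  Rp2 = R3 ‖ R4 (parallel, both between nodes 0 and 3) = 1/(1/5.6 + 1/15) = 4.078 Ω
  Rs1 = Rp1 + Rp2 (series, joined only at node 0) = 114.8 + 4.078 = 118.9 Ω
  Rp3 = R5 ‖ Rs1 (parallel, both between nodes 1 and 3) = 1/(1/150 + 1/118.9) = 66.31 Ω
R_th = 66.31 Ω
I_n = V_th/R_th = -3.346/66.31 = -0.05046 A, and R_n = R_th = 66.31 Ω

Final answer: I_n = -0.05046 A, R_n = 66.31 Ω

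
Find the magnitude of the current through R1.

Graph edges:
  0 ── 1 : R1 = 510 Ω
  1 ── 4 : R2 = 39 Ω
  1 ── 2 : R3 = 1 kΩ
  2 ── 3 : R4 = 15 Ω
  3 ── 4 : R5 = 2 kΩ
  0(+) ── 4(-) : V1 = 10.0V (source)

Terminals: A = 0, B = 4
Nodal analysis, taking node 4 as the 0 V reference.
Source V1 fixes V_0 = 10 V.
KCL at each unknown node (sum of currents leaving = 0; resistances in Ω):
  Node 1: (V_1 - 10)/510 + (V_1 - 0)/39 + (V_1 - V_2)/1000 = 0
  Node 2: (V_2 - V_1)/1000 + (V_2 - V_3)/15 = 0
  Node 3: (V_3 - V_2)/15 + (V_3 - 0)/2000 = 0
Collecting terms (coefficients in siemens):
  0.0286·V_1 - 0.001·V_2 = 0.01961
  0.06767·V_2 - 0.001·V_1 - 0.06667·V_3 = 0
  0.06717·V_3 - 0.06667·V_2 = 0
Solving these 3 simultaneous equations (Gaussian elimination) gives:
  V_1 = 0.7019 V, V_2 = 0.4691 V, V_3 = 0.4656 V
I_R1 = (V_0 - V_1)/R1 = (10 - 0.7019)/510 = 0.01823 A
|I_R1| = 0.01823 A

Final answer: |I_R1| = 0.01823 A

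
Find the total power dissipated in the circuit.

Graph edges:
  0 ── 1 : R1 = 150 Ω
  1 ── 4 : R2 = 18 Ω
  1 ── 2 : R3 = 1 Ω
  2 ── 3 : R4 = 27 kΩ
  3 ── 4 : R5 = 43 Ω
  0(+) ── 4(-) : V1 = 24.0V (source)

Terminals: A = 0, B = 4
Nodal analysis, taking node 4 as the 0 V reference.
Source V1 fixes V_0 = 24 V.
KCL at each unknown node (sum of currents leaving = 0; resistances in Ω):
  Node 1: (V_1 - 24)/150 + (V_1 - 0)/18 + (V_1 - V_2)/1 = 0
  Node 2: (V_2 - V_1)/1 + (V_2 - V_3)/27000 = 0
  Node 3: (V_3 - V_2)/27000 + (V_3 - 0)/43 = 0
Collecting terms (coefficients in siemens):
  1.062·V_1 - 1·V_2 = 0.16
  1·V_2 - 1·V_1 - 0.00003704·V_3 = 0
  0.02329·V_3 - 0.00003704·V_2 = 0
Solving these 3 simultaneous equations (Gaussian elimination) gives:
  V_1 = 2.57 V, V_2 = 2.57 V, V_3 = 0.004086 V
Power in each resistor, P = (ΔV)²/R:
  P_R1 = (24 - 2.57)²/150 = 3.062 W
  P_R2 = (2.57 - 0)²/18 = 0.3669 W
  P_R3 = (2.57 - 2.57)²/1 = 0.00000000903 W
  P_R4 = (2.57 - 0.004086)²/27000 = 0.0002438 W
  P_R5 = (0.004086 - 0)²/43 = 0.0000003883 W
P_total = P_R1 + P_R2 + P_R3 + P_R4 + P_R5 = 3.429 W

Final answer: 3.429 W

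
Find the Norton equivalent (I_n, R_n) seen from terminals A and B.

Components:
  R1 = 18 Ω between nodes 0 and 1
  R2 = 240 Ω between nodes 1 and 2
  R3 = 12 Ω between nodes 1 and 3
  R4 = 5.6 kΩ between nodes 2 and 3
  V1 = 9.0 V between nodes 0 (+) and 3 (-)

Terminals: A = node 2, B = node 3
Find the Thévenin equivalent first; then I_n = V_th/R_th and R_n = R_th.
Step 1 — V_th is the open-circuit voltage V_A - V_B (nothing connected across the terminals).
Nodal analysis, taking node 3 as the 0 V reference.
Source V1 fixes V_0 = 9 V.
KCL at each unknown node (sum of currents leaving = 0; resistances in Ω):
  Node 1: (V_1 - 9)/18 + (V_1 - V_2)/240 + (V_1 - 0)/12 = 0
  Node 2: (V_2 - V_1)/240 + (V_2 - 0)/5600 = 0
Collecting terms (coefficients in siemens):
  0.1431·V_1 - 0.004167·V_2 = 0.5
  0.004345·V_2 - 0.004167·V_1 = 0
Determinant D = (0.1431)(0.004345) - (-0.004167)(-0.004167) = 0.0006042
V_1 = [(0.5)(0.004345) - (-0.004167)(0)]/D = 3.596 V
V_2 = [(0.1431)(0) - (0.5)(-0.004167)]/D = 3.448 V
V_th = V_2 - V_3 = 3.448 - 0 = 3.448 V
Step 2 — R_th: zero the source — replace V1 by a short circuit (node 3 merges into node 0) — and find the resistance seen between A (node 2) and B (node 0).
Reduce the network between node 2 (A) and node 0 (B) by series/parallel combination:
  Rp1 = R1 ‖ R3 (parallel, both between nodes 0 and 1) = 1/(1/18 + 1/12) = 7.2 Ω
  Rs1 = R2 + Rp1 (series, joined only at node 1) = 240 + 7.2 = 247.2 Ω
  Rp2 = R4 ‖ Rs1 (parallel, both between nodes 0 and 2) = 1/(1/5600 + 1/247.2) = 236.7 Ω
R_th = 236.7 Ω
I_n = V_th/R_th = 3.448/236.7 = 0.01456 A, and R_n = R_th = 236.7 Ω

Final answer: I_n = 0.01456 A, R_n = 236.7 Ω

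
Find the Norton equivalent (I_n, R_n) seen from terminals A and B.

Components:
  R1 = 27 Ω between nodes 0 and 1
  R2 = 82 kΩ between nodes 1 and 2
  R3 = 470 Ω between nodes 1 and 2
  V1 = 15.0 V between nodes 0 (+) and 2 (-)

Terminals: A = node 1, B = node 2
Find the Thévenin equivalent first; then I_n = V_th/R_th and R_n = R_th.
Step 1 — V_th is the open-circuit voltage V_A - V_B (nothing connected across the terminals).
Nodal analysis, taking node 2 as the 0 V reference.
Source V1 fixes V_0 = 15 V.
KCL at each unknown node (sum of currents leaving = 0; resistances in Ω):
  Node 1: (V_1 - 15)/27 + (V_1 - 0)/82000 + (V_1 - 0)/470 = 0
Collecting terms: 0.03918 × V_1 = 0.5556  =>  V_1 = 14.18 V
V_th = V_1 - V_2 = 14.18 - 0 = 14.18 V
Step 2 — R_th: zero the source — replace V1 by a short circuit (node 2 merges into node 0) — and find the resistance seen between A (node 1) and B (node 0).
Reduce the network between node 1 (A) and node 0 (B) by series/parallel combination:
  Rp1 = R1 ‖ R2 ‖ R3 (parallel, all between nodes 0 and 1) = 1/(1/27 + 1/82000 + 1/470) = 25.53 Ω
R_th = 25.53 Ω
I_n = V_th/R_th = 14.18/25.53 = 0.5556 A, and R_n = R_th = 25.53 Ω

Final answer: I_n = 0.5556 A, R_n = 25.53 Ω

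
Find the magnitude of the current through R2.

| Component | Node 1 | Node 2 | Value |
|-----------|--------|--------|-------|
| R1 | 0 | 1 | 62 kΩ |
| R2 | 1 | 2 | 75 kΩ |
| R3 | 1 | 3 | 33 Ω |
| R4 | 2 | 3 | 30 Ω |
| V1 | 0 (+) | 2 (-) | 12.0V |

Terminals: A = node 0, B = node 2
Nodal analysis, taking node 2 as the 0 V reference.
Source V1 fixes V_0 = 12 V.
KCL at each unknown node (sum of currents leaving = 0; resistances in Ω):
  Node 1: (V_1 - 12)/62000 + (V_1 - 0)/75000 + (V_1 - V_3)/33 = 0
  Node 3: (V_3 - V_1)/33 + (V_3 - 0)/30 = 0
Collecting terms (coefficients in siemens):
  0.03033·V_1 - 0.0303·V_3 = 0.0001935
  0.06364·V_3 - 0.0303·V_1 = 0
Determinant D = (0.03033)(0.06364) - (-0.0303)(-0.0303) = 0.001012
V_1 = [(0.0001935)(0.06364) - (-0.0303)(0)]/D = 0.01217 V
V_3 = [(0.03033)(0) - (0.0001935)(-0.0303)]/D = 0.005796 V
I_R2 = (V_1 - V_2)/R2 = (0.01217 - 0)/75000 = 0.0000001623 A
|I_R2| = 0.0000001623 A

Final answer: |I_R2| = 1.623e-07 A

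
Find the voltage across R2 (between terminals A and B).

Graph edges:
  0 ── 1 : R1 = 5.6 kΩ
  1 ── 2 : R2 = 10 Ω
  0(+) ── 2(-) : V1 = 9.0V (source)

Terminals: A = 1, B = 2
R1 and R2 are in series across V1 (node 0 → node 1 → node 2), and the output A–B is taken across R2, so this is a voltage divider.
Series current: I = V1/(R1 + R2) = 9/(5600 + 10) = 9/5610 = 0.001604 A
V_R2 = I × R2 = V1 × R2/(R1 + R2) = 9 × 10/5610 = 0.01604 V

Final answer: 0.01604 V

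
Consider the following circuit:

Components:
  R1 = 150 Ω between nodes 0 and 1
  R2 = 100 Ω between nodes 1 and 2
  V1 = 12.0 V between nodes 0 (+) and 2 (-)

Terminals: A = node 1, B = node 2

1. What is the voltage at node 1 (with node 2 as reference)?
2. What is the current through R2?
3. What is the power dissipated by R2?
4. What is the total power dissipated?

Nodal analysis, taking node 2 as the 0 V reference.
Source V1 fixes V_0 = 12 V.
KCL at each unknown node (sum of currents leaving = 0; resistances in Ω):
  Node 1: (V_1 - 12)/150 + (V_1 - 0)/100 = 0
Collecting terms: 0.01667 × V_1 = 0.08  =>  V_1 = 4.8 V
Part 1:
  Read off the nodal solution: V_1 = 4.8 V
Part 2:
  I_R2 = (V_1 - V_2)/R2 = (4.8 - 0)/100 = 0.048 A
  Magnitude: I_R2 = 0.048 A
Part 3:
  I_R2 = (V_1 - V_2)/R2 = (4.8 - 0)/100 = 0.048 A
  P_R2 = I_R2² × R2 = (0.048)² × 100 = 0.2304 W
Part 4:
  Power in each resistor, P = (ΔV)²/R:
    P_R1 = (12 - 4.8)²/150 = 0.3456 W
    P_R2 = (4.8 - 0)²/100 = 0.2304 W
  P_total = P_R1 + P_R2 = 0.576 W

Final answers:
1. V_1 = 4.8 V
2. I_R2 = 0.048 A
3. P_R2 = 0.2304 W
4. P_total = 0.576 W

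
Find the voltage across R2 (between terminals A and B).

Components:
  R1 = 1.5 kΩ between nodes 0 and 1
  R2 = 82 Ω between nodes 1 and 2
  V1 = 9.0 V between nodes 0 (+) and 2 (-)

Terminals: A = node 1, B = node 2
R1 and R2 are in series across V1 (node 0 → node 1 → node 2), and the output A–B is taken across R2, so this is a voltage divider.
Series current: I = V1/(R1 + R2) = 9/(1500 + 82) = 9/1582 = 0.005689 A
V_R2 = I × R2 = V1 × R2/(R1 + R2) = 9 × 82/1582 = 0.4665 V

Final answer: 0.4665 V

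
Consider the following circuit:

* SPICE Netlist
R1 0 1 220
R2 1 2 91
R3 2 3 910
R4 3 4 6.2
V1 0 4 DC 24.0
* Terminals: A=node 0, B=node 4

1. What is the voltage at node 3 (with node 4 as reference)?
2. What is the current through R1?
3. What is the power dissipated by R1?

Nodal analysis, taking node 4 as the 0 V reference.
Source V1 fixes V_0 = 24 V.
KCL at each unknown node (sum of currents leaving = 0; resistances in Ω):
  Node 1: (V_1 - 24)/220 + (V_1 - V_2)/91 = 0
  Node 2: (V_2 - V_1)/91 + (V_2 - V_3)/910 = 0
  Node 3: (V_3 - V_2)/910 + (V_3 - 0)/6.2 = 0
Collecting terms (coefficients in siemens):
  0.01553·V_1 - 0.01099·V_2 = 0.1091
  0.01209·V_2 - 0.01099·V_1 - 0.001099·V_3 = 0
  0.1624·V_3 - 0.001099·V_2 = 0
Solving these 3 simultaneous equations (Gaussian elimination) gives:
  V_1 = 19.7 V, V_2 = 17.92 V, V_3 = 0.1213 V
Part 1:
  Read off the nodal solution: V_3 = 0.1213 V
Part 2:
  I_R1 = (V_0 - V_1)/R1 = (24 - 19.7)/220 = 0.01956 A
  Magnitude: I_R1 = 0.01956 A
Part 3:
  I_R1 = (V_0 - V_1)/R1 = (24 - 19.7)/220 = 0.01956 A
  P_R1 = I_R1² × R1 = (0.01956)² × 220 = 0.08414 W

Final answers:
1. V_3 = 0.1213 V
2. I_R1 = 0.01956 A
3. P_R1 = 0.08414 W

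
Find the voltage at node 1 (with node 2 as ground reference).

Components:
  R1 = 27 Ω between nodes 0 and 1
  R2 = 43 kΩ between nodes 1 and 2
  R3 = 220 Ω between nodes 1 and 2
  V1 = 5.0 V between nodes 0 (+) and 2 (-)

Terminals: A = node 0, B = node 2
Nodal analysis, taking node 2 as the 0 V reference.
Source V1 fixes V_0 = 5 V.
KCL at each unknown node (sum of currents leaving = 0; resistances in Ω):
  Node 1: (V_1 - 5)/27 + (V_1 - 0)/43000 + (V_1 - 0)/220 = 0
Collecting terms: 0.04161 × V_1 = 0.1852  =>  V_1 = 4.451 V
The requested potential is V_1 = 4.451 V.

Final answer: V_1 = 4.451 V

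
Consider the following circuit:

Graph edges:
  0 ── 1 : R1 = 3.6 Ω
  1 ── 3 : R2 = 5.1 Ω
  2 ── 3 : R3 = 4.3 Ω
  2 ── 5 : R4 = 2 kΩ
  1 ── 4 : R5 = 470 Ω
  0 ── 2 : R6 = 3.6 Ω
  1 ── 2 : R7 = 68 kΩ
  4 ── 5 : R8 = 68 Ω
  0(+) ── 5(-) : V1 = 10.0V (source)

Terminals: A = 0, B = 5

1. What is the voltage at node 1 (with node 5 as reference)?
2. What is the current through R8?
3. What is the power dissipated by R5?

Nodal analysis, taking node 5 as the 0 V reference.
Source V1 fixes V_0 = 10 V.
KCL at each unknown node (sum of currents leaving = 0; resistances in Ω):
  Node 1: (V_1 - 10)/3.6 + (V_1 - V_3)/5.1 + (V_1 - V_4)/470 + (V_1 - V_2)/68000 = 0
  Node 2: (V_2 - V_3)/4.3 + (V_2 - 0)/2000 + (V_2 - 10)/3.6 + (V_2 - V_1)/68000 = 0
  Node 3: (V_3 - V_1)/5.1 + (V_3 - V_2)/4.3 = 0
  Node 4: (V_4 - V_1)/470 + (V_4 - 0)/68 = 0
Collecting terms (coefficients in siemens):
  0.476·V_1 - 0.00001471·V_2 - 0.1961·V_3 - 0.002128·V_4 = 2.778
  0.5109·V_2 - 0.00001471·V_1 - 0.2326·V_3 = 2.778
  0.4286·V_3 - 0.1961·V_1 - 0.2326·V_2 = 0
  0.01683·V_4 - 0.002128·V_1 = 0
Solving these 4 simultaneous equations (Gaussian elimination) gives:
  V_1 = 9.944 V, V_2 = 9.972 V, V_3 = 9.959 V, V_4 = 1.257 V
Part 1:
  Read off the nodal solution: V_1 = 9.944 V
Part 2:
  I_R8 = (V_4 - V_5)/R8 = (1.257 - 0)/68 = 0.01848 A
  Magnitude: I_R8 = 0.01848 A
Part 3:
  I_R5 = (V_1 - V_4)/R5 = (9.944 - 1.257)/470 = 0.01848 A
  P_R5 = I_R5² × R5 = (0.01848)² × 470 = 0.1606 W

Final answers:
1. V_1 = 9.944 V
2. I_R8 = 0.01848 A
3. P_R5 = 0.1606 W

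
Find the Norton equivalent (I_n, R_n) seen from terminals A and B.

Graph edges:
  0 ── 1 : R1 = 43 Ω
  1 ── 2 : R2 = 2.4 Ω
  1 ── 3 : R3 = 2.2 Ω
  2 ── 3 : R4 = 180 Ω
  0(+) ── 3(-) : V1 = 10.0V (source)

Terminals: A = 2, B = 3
Find the Thévenin equivalent first; then I_n = V_th/R_th and R_n = R_th.
Step 1 — V_th is the open-circuit voltage V_A - V_B (nothing connected across the terminals).
Nodal analysis, taking node 3 as the 0 V reference.
Source V1 fixes V_0 = 10 V.
KCL at each unknown node (sum of currents leaving = 0; resistances in Ω):
  Node 1: (V_1 - 10)/43 + (V_1 - V_2)/2.4 + (V_1 - 0)/2.2 = 0
  Node 2: (V_2 - V_1)/2.4 + (V_2 - 0)/180 = 0
Collecting terms (coefficients in siemens):
  0.8945·V_1 - 0.4167·V_2 = 0.2326
  0.4222·V_2 - 0.4167·V_1 = 0
Determinant D = (0.8945)(0.4222) - (-0.4167)(-0.4167) = 0.2041
V_1 = [(0.2326)(0.4222) - (-0.4167)(0)]/D = 0.4812 V
V_2 = [(0.8945)(0) - (0.2326)(-0.4167)]/D = 0.4749 V
V_th = V_2 - V_3 = 0.4749 - 0 = 0.4749 V
Step 2 — R_th: zero the source — replace V1 by a short circuit (node 3 merges into node 0) — and find the resistance seen between A (node 2) and B (node 0).
Reduce the network between node 2 (A) and node 0 (B) by series/parallel combination:
  Rp1 = R1 ‖ R3 (parallel, both between nodes 0 and 1) = 1/(1/43 + 1/2.2) = 2.093 Ω
  Rs1 = R2 + Rp1 (series, joined only at node 1) = 2.4 + 2.093 = 4.493 Ω
  Rp2 = R4 ‖ Rs1 (parallel, both between nodes 0 and 2) = 1/(1/180 + 1/4.493) = 4.384 Ω
R_th = 4.384 Ω
I_n = V_th/R_th = 0.4749/4.384 = 0.1083 A, and R_n = R_th = 4.384 Ω

Final answer: I_n = 0.1083 A, R_n = 4.384 Ω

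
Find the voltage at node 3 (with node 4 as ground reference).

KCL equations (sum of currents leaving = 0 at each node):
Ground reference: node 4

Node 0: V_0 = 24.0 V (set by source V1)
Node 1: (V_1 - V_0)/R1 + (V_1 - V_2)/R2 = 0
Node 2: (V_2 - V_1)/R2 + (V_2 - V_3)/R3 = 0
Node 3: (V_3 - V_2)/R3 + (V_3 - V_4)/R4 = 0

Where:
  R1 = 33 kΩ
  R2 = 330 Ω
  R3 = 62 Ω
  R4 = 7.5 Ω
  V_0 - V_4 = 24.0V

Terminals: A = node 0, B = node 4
Nodal analysis, taking node 4 as the 0 V reference.
Source V1 fixes V_0 = 24 V.
KCL at each unknown node (sum of currents leaving = 0; resistances in Ω):
  Node 1: (V_1 - 24)/33000 + (V_1 - V_2)/330 = 0
  Node 2: (V_2 - V_1)/330 + (V_2 - V_3)/62 = 0
  Node 3: (V_3 - V_2)/62 + (V_3 - 0)/7.5 = 0
Collecting terms (coefficients in siemens):
  0.003061·V_1 - 0.00303·V_2 = 0.0007273
  0.01916·V_2 - 0.00303·V_1 - 0.01613·V_3 = 0
  0.1495·V_3 - 0.01613·V_2 = 0
Solving these 3 simultaneous equations (Gaussian elimination) gives:
  V_1 = 0.2871 V, V_2 = 0.04994 V, V_3 = 0.005389 V
The requested potential is V_3 = 0.005389 V.

Final answer: V_3 = 0.005389 V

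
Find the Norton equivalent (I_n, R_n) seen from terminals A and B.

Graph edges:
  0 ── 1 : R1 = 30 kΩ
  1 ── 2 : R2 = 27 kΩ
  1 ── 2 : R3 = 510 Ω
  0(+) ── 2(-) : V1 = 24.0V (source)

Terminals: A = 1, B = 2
Find the Thévenin equivalent first; then I_n = V_th/R_th and R_n = R_th.
Step 1 — V_th is the open-circuit voltage V_A - V_B (nothing connected across the terminals).
Nodal analysis, taking node 2 as the 0 V reference.
Source V1 fixes V_0 = 24 V.
KCL at each unknown node (sum of currents leaving = 0; resistances in Ω):
  Node 1: (V_1 - 24)/30000 + (V_1 - 0)/27000 + (V_1 - 0)/510 = 0
Collecting terms: 0.002031 × V_1 = 0.0008  =>  V_1 = 0.3939 V
V_th = V_1 - V_2 = 0.3939 - 0 = 0.3939 V
Step 2 — R_th: zero the source — replace V1 by a short circuit (node 2 merges into node 0) — and find the resistance seen between A (node 1) and B (node 0).
Reduce the network between node 1 (A) and node 0 (B) by series/parallel combination:
  Rp1 = R1 ‖ R2 ‖ R3 (parallel, all between nodes 0 and 1) = 1/(1/30000 + 1/27000 + 1/510) = 492.3 Ω
R_th = 492.3 Ω
I_n = V_th/R_th = 0.3939/492.3 = 0.0008 A, and R_n = R_th = 492.3 Ω

Final answer: I_n = 0.0008 A, R_n = 492.3 Ω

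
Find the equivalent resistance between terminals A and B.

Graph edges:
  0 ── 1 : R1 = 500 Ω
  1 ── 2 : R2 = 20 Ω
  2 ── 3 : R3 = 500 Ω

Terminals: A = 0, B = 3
Reduce the network between node 0 (A) and node 3 (B) by series/parallel combination:
  Rs1 = R1 + R2 (series, joined only at node 1) = 500 + 20 = 520 Ω
  Rs2 = R3 + Rs1 (series, joined only at node 2) = 500 + 520 = 1020 Ω
R_eq = 1.02 kΩ

Final answer: 1.02 kΩ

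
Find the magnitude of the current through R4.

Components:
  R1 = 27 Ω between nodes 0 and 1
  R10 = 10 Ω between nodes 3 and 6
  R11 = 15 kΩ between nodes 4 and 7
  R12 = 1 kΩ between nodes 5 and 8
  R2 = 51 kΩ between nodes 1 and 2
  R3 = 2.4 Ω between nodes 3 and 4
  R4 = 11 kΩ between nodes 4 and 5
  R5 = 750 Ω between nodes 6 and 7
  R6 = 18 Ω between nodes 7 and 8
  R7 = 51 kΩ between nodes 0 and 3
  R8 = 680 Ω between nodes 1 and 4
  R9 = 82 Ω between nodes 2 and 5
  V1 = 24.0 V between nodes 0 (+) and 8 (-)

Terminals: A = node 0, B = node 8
Nodal analysis, taking node 8 as the 0 V reference.
Source V1 fixes V_0 = 24 V.
KCL at each unknown node (sum of currents leaving = 0; resistances in Ω):
  Node 1: (V_1 - 24)/27 + (V_1 - V_2)/51000 + (V_1 - V_4)/680 = 0
  Node 2: (V_2 - V_1)/51000 + (V_2 - V_5)/82 = 0
  Node 3: (V_3 - V_4)/2.4 + (V_3 - 24)/51000 + (V_3 - V_6)/10 = 0
  Node 4: (V_4 - V_3)/2.4 + (V_4 - V_5)/11000 + (V_4 - V_1)/680 + (V_4 - V_7)/15000 = 0
  Node 5: (V_5 - V_4)/11000 + (V_5 - V_2)/82 + (V_5 - 0)/1000 = 0
  Node 6: (V_6 - V_7)/750 + (V_6 - V_3)/10 = 0
  Node 7: (V_7 - V_6)/750 + (V_7 - 0)/18 + (V_7 - V_4)/15000 = 0
Collecting terms (coefficients in siemens):
  0.03853·V_1 - 0.00001961·V_2 - 0.001471·V_4 = 0.8889
  0.01221·V_2 - 0.00001961·V_1 - 0.0122·V_5 = 0
  0.5167·V_3 - 0.4167·V_4 - 0.1·V_6 = 0.0004706
  0.4183·V_4 - 0.001471·V_1 - 0.4167·V_3 - 0.00009091·V_5 - 0.00006667·V_7 = 0
  0.01329·V_5 - 0.0122·V_2 - 0.00009091·V_4 = 0
  0.1013·V_6 - 0.1·V_3 - 0.001333·V_7 = 0
  0.05696·V_7 - 0.00006667·V_4 - 0.001333·V_6 = 0
Solving these 7 simultaneous equations (Gaussian elimination) gives:
  V_1 = 23.53 V, V_2 = 1.435 V, V_3 = 11.99 V, V_4 = 12.03 V
  V_5 = 1.4 V, V_6 = 11.84 V, V_7 = 0.2913 V
I_R4 = (V_4 - V_5)/R4 = (12.03 - 1.4)/11000 = 0.0009665 A
|I_R4| = 0.0009665 A

Final answer: |I_R4| = 0.0009665 A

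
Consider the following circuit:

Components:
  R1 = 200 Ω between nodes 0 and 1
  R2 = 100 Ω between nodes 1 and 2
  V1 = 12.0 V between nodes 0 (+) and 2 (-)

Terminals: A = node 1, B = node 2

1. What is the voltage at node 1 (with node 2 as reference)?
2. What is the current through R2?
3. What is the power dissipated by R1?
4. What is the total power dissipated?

Nodal analysis, taking node 2 as the 0 V reference.
Source V1 fixes V_0 = 12 V.
KCL at each unknown node (sum of currents leaving = 0; resistances in Ω):
  Node 1: (V_1 - 12)/200 + (V_1 - 0)/100 = 0
Collecting terms: 0.015 × V_1 = 0.06  =>  V_1 = 4 V
Part 1:
  Read off the nodal solution: V_1 = 4 V
Part 2:
  I_R2 = (V_1 - V_2)/R2 = (4 - 0)/100 = 0.04 A
  Magnitude: I_R2 = 0.04 A
Part 3:
  I_R1 = (V_0 - V_1)/R1 = (12 - 4)/200 = 0.04 A
  P_R1 = I_R1² × R1 = (0.04)² × 200 = 0.32 W
Part 4:
  Power in each resistor, P = (ΔV)²/R:
    P_R1 = (12 - 4)²/200 = 0.32 W
    P_R2 = (4 - 0)²/100 = 0.16 W
  P_total = P_R1 + P_R2 = 0.48 W

Final answers:
1. V_1 = 4 V
2. I_R2 = 0.04 A
3. P_R1 = 0.32 W
4. P_total = 0.48 W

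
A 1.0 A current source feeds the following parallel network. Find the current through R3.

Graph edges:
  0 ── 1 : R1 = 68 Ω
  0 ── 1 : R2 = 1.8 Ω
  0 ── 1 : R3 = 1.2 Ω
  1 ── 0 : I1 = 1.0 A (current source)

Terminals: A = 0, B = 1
All resistors sit directly between nodes 0 and 1, so they are in parallel and share one voltage V; the full source current 1 A splits among them.
1/R_par = 1/68 + 1/1.8 + 1/1.2 = 1.404 S  =>  R_par = 0.7125 Ω
V = I × R_par = 1 × 0.7125 = 0.7125 V
I_R3 = V/R3 = 0.7125/1.2 = 0.5937 A

Final answer: 0.5937 A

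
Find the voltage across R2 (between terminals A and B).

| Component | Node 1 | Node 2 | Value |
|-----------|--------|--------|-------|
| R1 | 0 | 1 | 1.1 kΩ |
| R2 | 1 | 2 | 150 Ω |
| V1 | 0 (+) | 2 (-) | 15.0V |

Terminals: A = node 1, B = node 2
R1 and R2 are in series across V1 (node 0 → node 1 → node 2), and the output A–B is taken across R2, so this is a voltage divider.
Series current: I = V1/(R1 + R2) = 15/(1100 + 150) = 15/1250 = 0.012 A
V_R2 = I × R2 = V1 × R2/(R1 + R2) = 15 × 150/1250 = 1.8 V

Final answer: 1.8 V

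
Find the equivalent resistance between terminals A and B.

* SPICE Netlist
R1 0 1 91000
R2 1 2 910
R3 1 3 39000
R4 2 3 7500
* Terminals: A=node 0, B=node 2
Reduce the network between node 0 (A) and node 2 (B) by series/parallel combination:
  Rs1 = R3 + R4 (series, joined only at node 3) = 39000 + 7500 = 46500 Ω
  Rp1 = R2 ‖ Rs1 (parallel, both between nodes 1 and 2) = 1/(1/910 + 1/46500) = 892.5 Ω
  Rs2 = R1 + Rp1 (series, joined only at node 1) = 91000 + 892.5 = 91890 Ω
R_eq = 91.89 kΩ

Final answer: 91.89 kΩ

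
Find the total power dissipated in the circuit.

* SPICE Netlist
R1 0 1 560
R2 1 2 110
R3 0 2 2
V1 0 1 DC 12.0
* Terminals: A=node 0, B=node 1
Nodal analysis, taking node 1 as the 0 V reference.
Source V1 fixes V_0 = 12 V.
KCL at each unknown node (sum of currents leaving = 0; resistances in Ω):
  Node 2: (V_2 - 0)/110 + (V_2 - 12)/2 = 0
Collecting terms: 0.5091 × V_2 = 6  =>  V_2 = 11.79 V
Power in each resistor, P = (ΔV)²/R:
  P_R1 = (12 - 0)²/560 = 0.2571 W
  P_R2 = (0 - 11.79)²/110 = 1.263 W
  P_R3 = (12 - 11.79)²/2 = 0.02296 W
P_total = P_R1 + P_R2 + P_R3 = 1.543 W

Final answer: 1.543 W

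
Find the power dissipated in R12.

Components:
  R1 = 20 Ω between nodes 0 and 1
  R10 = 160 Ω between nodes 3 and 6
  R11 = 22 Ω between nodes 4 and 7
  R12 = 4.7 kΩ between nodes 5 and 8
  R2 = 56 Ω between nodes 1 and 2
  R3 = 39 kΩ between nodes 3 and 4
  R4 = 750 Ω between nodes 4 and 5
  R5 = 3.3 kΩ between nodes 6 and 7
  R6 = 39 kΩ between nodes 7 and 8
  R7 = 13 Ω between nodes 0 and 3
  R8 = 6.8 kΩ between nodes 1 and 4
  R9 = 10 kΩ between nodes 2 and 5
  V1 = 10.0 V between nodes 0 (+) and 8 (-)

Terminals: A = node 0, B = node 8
Nodal analysis, taking node 8 as the 0 V reference.
Source V1 fixes V_0 = 10 V.
KCL at each unknown node (sum of currents leaving = 0; resistances in Ω):
  Node 1: (V_1 - 10)/20 + (V_1 - V_2)/56 + (V_1 - V_4)/6800 = 0
  Node 2: (V_2 - V_1)/56 + (V_2 - V_5)/10000 = 0
  Node 3: (V_3 - V_4)/39000 + (V_3 - 10)/13 + (V_3 - V_6)/160 = 0
  Node 4: (V_4 - V_3)/39000 + (V_4 - V_5)/750 + (V_4 - V_1)/6800 + (V_4 - V_7)/22 = 0
  Node 5: (V_5 - V_4)/750 + (V_5 - V_2)/10000 + (V_5 - 0)/4700 = 0
  Node 6: (V_6 - V_7)/3300 + (V_6 - V_3)/160 = 0
  Node 7: (V_7 - V_6)/3300 + (V_7 - 0)/39000 + (V_7 - V_4)/22 = 0
Collecting terms (coefficients in siemens):
  0.068·V_1 - 0.01786·V_2 - 0.0001471·V_4 = 0.5
  0.01796·V_2 - 0.01786·V_1 - 0.0001·V_5 = 0
  0.0832·V_3 - 0.00002564·V_4 - 0.00625·V_6 = 0.7692
  0.04696·V_4 - 0.0001471·V_1 - 0.00002564·V_3 - 0.001333·V_5 - 0.04545·V_7 = 0
  0.001646·V_5 - 0.0001·V_2 - 0.001333·V_4 = 0
  0.006553·V_6 - 0.00625·V_3 - 0.000303·V_7 = 0
  0.04578·V_7 - 0.04545·V_4 - 0.000303·V_6 = 0
Solving these 7 simultaneous equations (Gaussian elimination) gives:
  V_1 = 9.985 V, V_2 = 9.966 V, V_3 = 9.989 V, V_4 = 7.31 V
  V_5 = 6.527 V, V_6 = 9.866 V, V_7 = 7.323 V
I_R12 = (V_5 - V_8)/R12 = (6.527 - 0)/4700 = 0.001389 A
P_R12 = I_R12² × R12 = (0.001389)² × 4700 = 0.009064 W

Final answer: 0.009064 W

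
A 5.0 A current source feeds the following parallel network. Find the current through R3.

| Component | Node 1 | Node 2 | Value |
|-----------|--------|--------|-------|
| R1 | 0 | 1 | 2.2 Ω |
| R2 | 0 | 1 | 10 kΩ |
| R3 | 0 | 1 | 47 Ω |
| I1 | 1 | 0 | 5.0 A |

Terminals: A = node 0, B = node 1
All resistors sit directly between nodes 0 and 1, so they are in parallel and share one voltage V; the full source current 5 A splits among them.
1/R_par = 1/2.2 + 1/10000 + 1/47 = 0.4759 S  =>  R_par = 2.101 Ω
V = I × R_par = 5 × 2.101 = 10.51 V
I_R3 = V/R3 = 10.51/47 = 0.2235 A

Final answer: 0.2235 A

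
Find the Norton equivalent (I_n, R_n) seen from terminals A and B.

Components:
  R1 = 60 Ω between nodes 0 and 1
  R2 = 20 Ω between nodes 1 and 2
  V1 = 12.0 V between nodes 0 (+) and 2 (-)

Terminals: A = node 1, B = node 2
Find the Thévenin equivalent first; then I_n = V_th/R_th and R_n = R_th.
Step 1 — V_th is the open-circuit voltage V_A - V_B (nothing connected across the terminals).
Nodal analysis, taking node 2 as the 0 V reference.
Source V1 fixes V_0 = 12 V.
KCL at each unknown node (sum of currents leaving = 0; resistances in Ω):
  Node 1: (V_1 - 12)/60 + (V_1 - 0)/20 = 0
Collecting terms: 0.06667 × V_1 = 0.2  =>  V_1 = 3 V
V_th = V_1 - V_2 = 3 - 0 = 3 V
Step 2 — R_th: zero the source — replace V1 by a short circuit (node 2 merges into node 0) — and find the resistance seen between A (node 1) and B (node 0).
Reduce the network between node 1 (A) and node 0 (B) by series/parallel combination:
  Rp1 = R1 ‖ R2 (parallel, both between nodes 0 and 1) = 1/(1/60 + 1/20) = 15 Ω
R_th = 15 Ω
I_n = V_th/R_th = 3/15 = 0.2 A, and R_n = R_th = 15 Ω

Final answer: I_n = 0.2 A, R_n = 15 Ω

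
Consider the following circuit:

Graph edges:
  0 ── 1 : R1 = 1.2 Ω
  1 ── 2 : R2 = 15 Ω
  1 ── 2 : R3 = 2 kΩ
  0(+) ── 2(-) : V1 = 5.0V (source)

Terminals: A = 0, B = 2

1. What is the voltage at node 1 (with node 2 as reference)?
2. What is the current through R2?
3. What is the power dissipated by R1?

Nodal analysis, taking node 2 as the 0 V reference.
Source V1 fixes V_0 = 5 V.
KCL at each unknown node (sum of currents leaving = 0; resistances in Ω):
  Node 1: (V_1 - 5)/1.2 + (V_1 - 0)/15 + (V_1 - 0)/2000 = 0
Collecting terms: 0.9005 × V_1 = 4.167  =>  V_1 = 4.627 V
Part 1:
  Read off the nodal solution: V_1 = 4.627 V
Part 2:
  I_R2 = (V_1 - V_2)/R2 = (4.627 - 0)/15 = 0.3085 A
  Magnitude: I_R2 = 0.3085 A
Part 3:
  I_R1 = (V_0 - V_1)/R1 = (5 - 4.627)/1.2 = 0.3108 A
  P_R1 = I_R1² × R1 = (0.3108)² × 1.2 = 0.1159 W

Final answers:
1. V_1 = 4.627 V
2. I_R2 = 0.3085 A
3. P_R1 = 0.1159 W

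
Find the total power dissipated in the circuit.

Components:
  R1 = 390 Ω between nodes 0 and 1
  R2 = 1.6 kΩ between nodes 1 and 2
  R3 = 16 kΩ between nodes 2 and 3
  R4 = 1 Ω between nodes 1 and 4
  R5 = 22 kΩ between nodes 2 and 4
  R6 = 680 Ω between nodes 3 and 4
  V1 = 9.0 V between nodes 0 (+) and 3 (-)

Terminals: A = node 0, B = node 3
Nodal analysis, taking node 3 as the 0 V reference.
Source V1 fixes V_0 = 9 V.
KCL at each unknown node (sum of currents leaving = 0; resistances in Ω):
  Node 1: (V_1 - 9)/390 + (V_1 - V_2)/1600 + (V_1 - V_4)/1 = 0
  Node 2: (V_2 - V_1)/1600 + (V_2 - 0)/16000 + (V_2 - V_4)/22000 = 0
  Node 4: (V_4 - V_1)/1 + (V_4 - V_2)/22000 + (V_4 - 0)/680 = 0
Collecting terms (coefficients in siemens):
  1.003·V_1 - 0.000625·V_2 - 1·V_4 = 0.02308
  0.000733·V_2 - 0.000625·V_1 - 0.00004545·V_4 = 0
  1.002·V_4 - 1·V_1 - 0.00004545·V_2 = 0
Solving these 3 simultaneous equations (Gaussian elimination) gives:
  V_1 = 5.643 V, V_2 = 5.161 V, V_4 = 5.634 V
Power in each resistor, P = (ΔV)²/R:
  P_R1 = (9 - 5.643)²/390 = 0.0289 W
  P_R2 = (5.643 - 5.161)²/1600 = 0.000145 W
  P_R3 = (5.161 - 0)²/16000 = 0.001665 W
  P_R4 = (5.643 - 5.634)²/1 = 0.00006901 W
  P_R5 = (5.161 - 5.634)²/22000 = 0.00001019 W
  P_R6 = (0 - 5.634)²/680 = 0.04669 W
P_total = P_R1 + P_R2 + P_R3 + P_R4 + P_R5 + P_R6 = 0.07748 W

Final answer: 0.07748 W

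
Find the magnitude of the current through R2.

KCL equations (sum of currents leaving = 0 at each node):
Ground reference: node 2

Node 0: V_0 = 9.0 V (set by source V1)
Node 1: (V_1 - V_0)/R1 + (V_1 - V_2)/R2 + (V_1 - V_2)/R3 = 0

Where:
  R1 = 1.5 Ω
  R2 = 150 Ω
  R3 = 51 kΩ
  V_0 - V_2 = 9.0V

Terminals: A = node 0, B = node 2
Nodal analysis, taking node 2 as the 0 V reference.
Source V1 fixes V_0 = 9 V.
KCL at each unknown node (sum of currents leaving = 0; resistances in Ω):
  Node 1: (V_1 - 9)/1.5 + (V_1 - 0)/150 + (V_1 - 0)/51000 = 0
Collecting terms: 0.6734 × V_1 = 6  =>  V_1 = 8.911 V
I_R2 = (V_1 - V_2)/R2 = (8.911 - 0)/150 = 0.0594 A
|I_R2| = 0.0594 A

Final answer: |I_R2| = 0.0594 A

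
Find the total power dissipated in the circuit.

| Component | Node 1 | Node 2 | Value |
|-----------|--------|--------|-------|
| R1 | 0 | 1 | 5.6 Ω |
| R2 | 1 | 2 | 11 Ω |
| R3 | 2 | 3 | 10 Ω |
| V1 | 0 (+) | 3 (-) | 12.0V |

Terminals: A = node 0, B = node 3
Nodal analysis, taking node 3 as the 0 V reference.
Source V1 fixes V_0 = 12 V.
KCL at each unknown node (sum of currents leaving = 0; resistances in Ω):
  Node 1: (V_1 - 12)/5.6 + (V_1 - V_2)/11 = 0
  Node 2: (V_2 - V_1)/11 + (V_2 - 0)/10 = 0
Collecting terms (coefficients in siemens):
  0.2695·V_1 - 0.09091·V_2 = 2.143
  0.1909·V_2 - 0.09091·V_1 = 0
Determinant D = (0.2695)(0.1909) - (-0.09091)(-0.09091) = 0.04318
V_1 = [(2.143)(0.1909) - (-0.09091)(0)]/D = 9.474 V
V_2 = [(0.2695)(0) - (2.143)(-0.09091)]/D = 4.511 V
Power in each resistor, P = (ΔV)²/R:
  P_R1 = (12 - 9.474)²/5.6 = 1.14 W
  P_R2 = (9.474 - 4.511)²/11 = 2.239 W
  P_R3 = (4.511 - 0)²/10 = 2.035 W
P_total = P_R1 + P_R2 + P_R3 = 5.414 W

Final answer: 5.414 W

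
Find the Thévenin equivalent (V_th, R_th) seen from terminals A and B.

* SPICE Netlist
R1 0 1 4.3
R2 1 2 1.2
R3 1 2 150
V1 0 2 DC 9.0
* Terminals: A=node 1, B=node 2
Step 1 — V_th is the open-circuit voltage V_A - V_B (nothing connected across the terminals).
Nodal analysis, taking node 2 as the 0 V reference.
Source V1 fixes V_0 = 9 V.
KCL at each unknown node (sum of currents leaving = 0; resistances in Ω):
  Node 1: (V_1 - 9)/4.3 + (V_1 - 0)/1.2 + (V_1 - 0)/150 = 0
Collecting terms: 1.073 × V_1 = 2.093  =>  V_1 = 1.951 V
V_th = V_1 - V_2 = 1.951 - 0 = 1.951 V
Step 2 — R_th: zero the source — replace V1 by a short circuit (node 2 merges into node 0) — and find the resistance seen between A (node 1) and B (node 0).
Reduce the network between node 1 (A) and node 0 (B) by series/parallel combination:
  Rp1 = R1 ‖ R2 ‖ R3 (parallel, all between nodes 0 and 1) = 1/(1/4.3 + 1/1.2 + 1/150) = 0.9324 Ω
R_th = 0.9324 Ω

Final answer: V_th = 1.951 V, R_th = 0.9324 Ω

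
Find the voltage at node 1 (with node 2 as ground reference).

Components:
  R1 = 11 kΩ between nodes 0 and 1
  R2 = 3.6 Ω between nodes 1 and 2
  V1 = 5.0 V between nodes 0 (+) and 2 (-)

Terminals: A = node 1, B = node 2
Nodal analysis, taking node 2 as the 0 V reference.
Source V1 fixes V_0 = 5 V.
KCL at each unknown node (sum of currents leaving = 0; resistances in Ω):
  Node 1: (V_1 - 5)/11000 + (V_1 - 0)/3.6 = 0
Collecting terms: 0.2779 × V_1 = 0.0004545  =>  V_1 = 0.001636 V
The requested potential is V_1 = 0.001636 V.

Final answer: V_1 = 0.001636 V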